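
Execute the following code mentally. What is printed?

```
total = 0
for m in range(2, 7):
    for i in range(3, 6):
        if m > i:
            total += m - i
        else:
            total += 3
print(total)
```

m=2,i=3: not 2>3, total = 0+3 = 3
m=2,i=4: not 2>4, total = 3+3 = 6
m=2,i=5: not 2>5, total = 6+3 = 9
m=3,i=3: not 3>3, total = 9+3 = 12
m=3,i=4: not 3>4, total = 12+3 = 15
m=3,i=5: not 3>5, total = 15+3 = 18
m=4,i=3: 4>3, total = 18+1 = 19
m=4,i=4: not 4>4, total = 19+3 = 22
m=4,i=5: not 4>5, total = 22+3 = 25
m=5,i=3: 5>3, total = 25+2 = 27
m=5,i=4: 5>4, total = 27+1 = 28
m=5,i=5: not 5>5, total = 28+3 = 31
m=6,i=3: 6>3, total = 31+3 = 34
m=6,i=4: 6>4, total = 34+2 = 36
m=6,i=5: 6>5, total = 36+1 = 37

37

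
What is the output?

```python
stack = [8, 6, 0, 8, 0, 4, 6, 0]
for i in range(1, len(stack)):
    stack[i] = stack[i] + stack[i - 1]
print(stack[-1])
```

i=1: stack[1] = 6+8 = 14 → [8, 14, 0, 8, 0, 4, 6, 0]
i=2: stack[2] = 0+14 = 14 → [8, 14, 14, 8, 0, 4, 6, 0]
i=3: stack[3] = 8+14 = 22 → [8, 14, 14, 22, 0, 4, 6, 0]
i=4: stack[4] = 0+22 = 22 → [8, 14, 14, 22, 22, 4, 6, 0]
i=5: stack[5] = 4+22 = 26 → [8, 14, 14, 22, 22, 26, 6, 0]
i=6: stack[6] = 6+26 = 32 → [8, 14, 14, 22, 22, 26, 32, 0]
i=7: stack[7] = 0+32 = 32 → [8, 14, 14, 22, 22, 26, 32, 32]

32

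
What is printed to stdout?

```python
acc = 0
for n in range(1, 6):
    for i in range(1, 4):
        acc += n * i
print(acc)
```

n=1,i=1: acc = 0+1 = 1
n=1,i=2: acc = 1+2 = 3
n=1,i=3: acc = 3+3 = 6
n=2,i=1: acc = 6+2 = 8
n=2,i=2: acc = 8+4 = 12
n=2,i=3: acc = 12+6 = 18
n=3,i=1: acc = 18+3 = 21
n=3,i=2: acc = 21+6 = 27
n=3,i=3: acc = 27+9 = 36
n=4,i=1: acc = 36+4 = 40
n=4,i=2: acc = 40+8 = 48
n=4,i=3: acc = 48+12 = 60
n=5,i=1: acc = 60+5 = 65
n=5,i=2: acc = 65+10 = 75
n=5,i=3: acc = 75+15 = 90

90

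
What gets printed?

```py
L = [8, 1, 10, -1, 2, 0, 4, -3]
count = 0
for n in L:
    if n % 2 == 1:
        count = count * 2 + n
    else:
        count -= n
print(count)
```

-117

n=8: not odd, count = 0-8 = -8
n=1: odd, count = (-8)*2+1 = -15
n=10: not odd, count = (-15)-10 = -25
n=-1: odd, count = (-25)*2+(-1) = -51
n=2: not odd, count = (-51)-2 = -53
n=0: not odd, count = (-53)-0 = -53
n=4: not odd, count = (-53)-4 = -57
n=-3: odd, count = (-57)*2+(-3) = -117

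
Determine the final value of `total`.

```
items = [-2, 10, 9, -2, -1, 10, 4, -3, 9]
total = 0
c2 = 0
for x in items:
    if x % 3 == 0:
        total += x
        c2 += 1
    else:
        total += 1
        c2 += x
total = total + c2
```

x=-2: not %3==0, total = 0+1 = 1; c2=-2
x=10: not %3==0, total = 1+1 = 2; c2=8
x=9: %3==0, total = 2+9 = 11; c2=9
x=-2: not %3==0, total = 11+1 = 12; c2=7
x=-1: not %3==0, total = 12+1 = 13; c2=6
x=10: not %3==0, total = 13+1 = 14; c2=16
x=4: not %3==0, total = 14+1 = 15; c2=20
x=-3: %3==0, total = 15+(-3) = 12; c2=21
x=9: %3==0, total = 12+9 = 21; c2=22
total+c2 = 21+22 = 43

43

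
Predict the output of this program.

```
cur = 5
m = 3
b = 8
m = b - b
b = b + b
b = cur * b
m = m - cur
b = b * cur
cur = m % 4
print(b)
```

m = 8-8 = 0
b = 8+8 = 16
b = 5*16 = 80
m = 0-5 = -5
b = 80*5 = 400
cur = (-5)%4 = 3

400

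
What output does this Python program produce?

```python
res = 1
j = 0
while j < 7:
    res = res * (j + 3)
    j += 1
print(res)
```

181440

j=0: res = 1*3 = 3
j=1: res = 3*4 = 12
j=2: res = 12*5 = 60
j=3: res = 60*6 = 360
j=4: res = 360*7 = 2520
j=5: res = 2520*8 = 20160
j=6: res = 20160*9 = 181440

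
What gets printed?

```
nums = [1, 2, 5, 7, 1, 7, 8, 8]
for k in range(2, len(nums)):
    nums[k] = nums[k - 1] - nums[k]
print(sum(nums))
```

k=2: nums[2] = 2-5 = -3 → [1, 2, -3, 7, 1, 7, 8, 8]
k=3: nums[3] = (-3)-7 = -10 → [1, 2, -3, -10, 1, 7, 8, 8]
k=4: nums[4] = (-10)-1 = -11 → [1, 2, -3, -10, -11, 7, 8, 8]
k=5: nums[5] = (-11)-7 = -18 → [1, 2, -3, -10, -11, -18, 8, 8]
k=6: nums[6] = (-18)-8 = -26 → [1, 2, -3, -10, -11, -18, -26, 8]
k=7: nums[7] = (-26)-8 = -34 → [1, 2, -3, -10, -11, -18, -26, -34]
sum = -99

-99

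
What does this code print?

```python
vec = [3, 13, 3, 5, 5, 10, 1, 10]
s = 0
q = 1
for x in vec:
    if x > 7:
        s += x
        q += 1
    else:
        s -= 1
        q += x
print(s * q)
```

588

x=3: not >7, s = 0-1 = -1; q=4
x=13: >7, s = (-1)+13 = 12; q=5
x=3: not >7, s = 12-1 = 11; q=8
x=5: not >7, s = 11-1 = 10; q=13
x=5: not >7, s = 10-1 = 9; q=18
x=10: >7, s = 9+10 = 19; q=19
x=1: not >7, s = 19-1 = 18; q=20
x=10: >7, s = 18+10 = 28; q=21
s*q = 28*21 = 588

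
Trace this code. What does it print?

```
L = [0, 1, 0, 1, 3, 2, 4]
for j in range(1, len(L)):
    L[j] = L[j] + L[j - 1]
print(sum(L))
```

j=1: L[1] = 1+0 = 1 → [0, 1, 0, 1, 3, 2, 4]
j=2: L[2] = 0+1 = 1 → [0, 1, 1, 1, 3, 2, 4]
j=3: L[3] = 1+1 = 2 → [0, 1, 1, 2, 3, 2, 4]
j=4: L[4] = 3+2 = 5 → [0, 1, 1, 2, 5, 2, 4]
j=5: L[5] = 2+5 = 7 → [0, 1, 1, 2, 5, 7, 4]
j=6: L[6] = 4+7 = 11 → [0, 1, 1, 2, 5, 7, 11]
sum = 27

27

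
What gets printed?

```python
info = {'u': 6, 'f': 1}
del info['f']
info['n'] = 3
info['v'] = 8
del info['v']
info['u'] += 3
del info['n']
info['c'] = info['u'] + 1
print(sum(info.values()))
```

19

del 'f' → {'u': 6}
info['n'] = 3 → {'u': 6, 'n': 3}
info['v'] = 8 → {'u': 6, 'n': 3, 'v': 8}
del 'v' → {'u': 6, 'n': 3}
info['u'] = 6+3 = 9 → {'u': 9, 'n': 3}
del 'n' → {'u': 9}
info['c'] = info['u']+1 = 10 → {'u': 9, 'c': 10}
sum of values = 19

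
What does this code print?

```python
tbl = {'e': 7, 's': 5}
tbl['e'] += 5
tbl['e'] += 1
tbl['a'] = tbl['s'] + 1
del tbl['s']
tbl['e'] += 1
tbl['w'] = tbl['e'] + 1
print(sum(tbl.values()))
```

35

tbl['e'] = 7+5 = 12 → {'e': 12, 's': 5}
tbl['e'] = 12+1 = 13 → {'e': 13, 's': 5}
tbl['a'] = tbl['s']+1 = 6 → {'e': 13, 's': 5, 'a': 6}
del 's' → {'e': 13, 'a': 6}
tbl['e'] = 13+1 = 14 → {'e': 14, 'a': 6}
tbl['w'] = tbl['e']+1 = 15 → {'e': 14, 'a': 6, 'w': 15}
sum of values = 35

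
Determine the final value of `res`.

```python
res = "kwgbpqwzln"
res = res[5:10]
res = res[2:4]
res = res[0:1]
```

slice [5:10] → 'qwzln'
slice [2:4] → 'zl'
slice [0:1] → 'z'

'z'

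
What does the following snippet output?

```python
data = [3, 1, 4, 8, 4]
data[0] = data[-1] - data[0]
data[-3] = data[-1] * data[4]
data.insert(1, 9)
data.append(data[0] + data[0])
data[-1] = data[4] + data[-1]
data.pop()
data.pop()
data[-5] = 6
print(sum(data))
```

data[0] = data[-1]-data[0] = 4-3 = 1 → [1, 1, 4, 8, 4]
data[-3] = data[-1]*data[4] = 4*4 = 16 → [1, 1, 16, 8, 4]
insert 9 at 1 → [1, 9, 1, 16, 8, 4]
append data[0]+data[0] = 1+1 = 2 → [1, 9, 1, 16, 8, 4, 2]
data[-1] = data[4]+data[-1] = 8+2 = 10 → [1, 9, 1, 16, 8, 4, 10]
pop() removes 10 → [1, 9, 1, 16, 8, 4]
pop() removes 4 → [1, 9, 1, 16, 8]
data[-5] = 6 → [6, 9, 1, 16, 8]
sum = 40

40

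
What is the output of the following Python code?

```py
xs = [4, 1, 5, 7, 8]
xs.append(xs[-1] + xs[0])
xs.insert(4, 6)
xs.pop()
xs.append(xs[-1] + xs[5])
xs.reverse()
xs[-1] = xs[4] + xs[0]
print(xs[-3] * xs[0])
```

append xs[-1]+xs[0] = 8+4 = 12 → [4, 1, 5, 7, 8, 12]
insert 6 at 4 → [4, 1, 5, 7, 6, 8, 12]
pop() removes 12 → [4, 1, 5, 7, 6, 8]
append xs[-1]+xs[5] = 8+8 = 16 → [4, 1, 5, 7, 6, 8, 16]
reverse → [16, 8, 6, 7, 5, 1, 4]
xs[-1] = xs[4]+xs[0] = 5+16 = 21 → [16, 8, 6, 7, 5, 1, 21]
xs[-3]*xs[0] = 5*16 = 80

80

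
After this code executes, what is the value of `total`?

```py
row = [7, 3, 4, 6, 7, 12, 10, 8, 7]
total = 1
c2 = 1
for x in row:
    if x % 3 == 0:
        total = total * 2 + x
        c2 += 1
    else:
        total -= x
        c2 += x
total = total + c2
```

-20

x=7: not %3==0, total = 1-7 = -6; c2=8
x=3: %3==0, total = (-6)*2+3 = -9; c2=9
x=4: not %3==0, total = (-9)-4 = -13; c2=13
x=6: %3==0, total = (-13)*2+6 = -20; c2=14
x=7: not %3==0, total = (-20)-7 = -27; c2=21
x=12: %3==0, total = (-27)*2+12 = -42; c2=22
x=10: not %3==0, total = (-42)-10 = -52; c2=32
x=8: not %3==0, total = (-52)-8 = -60; c2=40
x=7: not %3==0, total = (-60)-7 = -67; c2=47
total+c2 = (-67)+47 = -20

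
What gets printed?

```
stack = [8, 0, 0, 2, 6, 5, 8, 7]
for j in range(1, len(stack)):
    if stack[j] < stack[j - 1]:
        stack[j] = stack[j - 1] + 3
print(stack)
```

[8, 11, 14, 17, 20, 23, 26, 29]

j=1: 0<8, stack[1] = 8+3 = 11 → [8, 11, 0, 2, 6, 5, 8, 7]
j=2: 0<11, stack[2] = 11+3 = 14 → [8, 11, 14, 2, 6, 5, 8, 7]
j=3: 2<14, stack[3] = 14+3 = 17 → [8, 11, 14, 17, 6, 5, 8, 7]
j=4: 6<17, stack[4] = 17+3 = 20 → [8, 11, 14, 17, 20, 5, 8, 7]
j=5: 5<20, stack[5] = 20+3 = 23 → [8, 11, 14, 17, 20, 23, 8, 7]
j=6: 8<23, stack[6] = 23+3 = 26 → [8, 11, 14, 17, 20, 23, 26, 7]
j=7: 7<26, stack[7] = 26+3 = 29 → [8, 11, 14, 17, 20, 23, 26, 29]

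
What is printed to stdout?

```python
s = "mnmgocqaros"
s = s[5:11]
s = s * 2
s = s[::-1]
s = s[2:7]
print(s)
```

raqcs

slice [5:11] → 'cqaros'
repeat ×2 → 'cqaroscqaros'
reverse → 'soraqcsoraqc'
slice [2:7] → 'raqcs'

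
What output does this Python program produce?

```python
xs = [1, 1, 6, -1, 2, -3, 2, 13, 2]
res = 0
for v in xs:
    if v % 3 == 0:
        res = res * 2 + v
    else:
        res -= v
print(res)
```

-18

v=1: not %3==0, res = 0-1 = -1
v=1: not %3==0, res = (-1)-1 = -2
v=6: %3==0, res = (-2)*2+6 = 2
v=-1: not %3==0, res = 2-(-1) = 3
v=2: not %3==0, res = 3-2 = 1
v=-3: %3==0, res = 1*2+(-3) = -1
v=2: not %3==0, res = (-1)-2 = -3
v=13: not %3==0, res = (-3)-13 = -16
v=2: not %3==0, res = (-16)-2 = -18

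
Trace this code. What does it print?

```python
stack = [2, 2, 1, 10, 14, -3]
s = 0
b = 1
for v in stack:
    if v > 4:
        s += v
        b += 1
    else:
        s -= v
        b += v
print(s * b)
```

110

v=2: not >4, s = 0-2 = -2; b=3
v=2: not >4, s = (-2)-2 = -4; b=5
v=1: not >4, s = (-4)-1 = -5; b=6
v=10: >4, s = (-5)+10 = 5; b=7
v=14: >4, s = 5+14 = 19; b=8
v=-3: not >4, s = 19-(-3) = 22; b=5
s*b = 22*5 = 110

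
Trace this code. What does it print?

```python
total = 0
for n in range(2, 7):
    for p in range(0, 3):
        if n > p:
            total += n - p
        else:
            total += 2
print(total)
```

n=2,p=0: 2>0, total = 0+2 = 2
n=2,p=1: 2>1, total = 2+1 = 3
n=2,p=2: not 2>2, total = 3+2 = 5
n=3,p=0: 3>0, total = 5+3 = 8
n=3,p=1: 3>1, total = 8+2 = 10
n=3,p=2: 3>2, total = 10+1 = 11
n=4,p=0: 4>0, total = 11+4 = 15
n=4,p=1: 4>1, total = 15+3 = 18
n=4,p=2: 4>2, total = 18+2 = 20
n=5,p=0: 5>0, total = 20+5 = 25
n=5,p=1: 5>1, total = 25+4 = 29
n=5,p=2: 5>2, total = 29+3 = 32
n=6,p=0: 6>0, total = 32+6 = 38
n=6,p=1: 6>1, total = 38+5 = 43
n=6,p=2: 6>2, total = 43+4 = 47

47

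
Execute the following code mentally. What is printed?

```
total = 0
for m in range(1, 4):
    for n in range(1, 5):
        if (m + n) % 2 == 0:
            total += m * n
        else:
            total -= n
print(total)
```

12

m=1,n=1: even sum, total = 0+1 = 1
m=1,n=2: odd sum, total = 1-2 = -1
m=1,n=3: even sum, total = (-1)+3 = 2
m=1,n=4: odd sum, total = 2-4 = -2
m=2,n=1: odd sum, total = (-2)-1 = -3
m=2,n=2: even sum, total = (-3)+4 = 1
m=2,n=3: odd sum, total = 1-3 = -2
m=2,n=4: even sum, total = (-2)+8 = 6
m=3,n=1: even sum, total = 6+3 = 9
m=3,n=2: odd sum, total = 9-2 = 7
m=3,n=3: even sum, total = 7+9 = 16
m=3,n=4: odd sum, total = 16-4 = 12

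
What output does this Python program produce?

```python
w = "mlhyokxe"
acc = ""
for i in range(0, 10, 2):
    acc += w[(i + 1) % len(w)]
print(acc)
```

lykel

i=0: add w[1]='l' → 'l'
i=2: add w[3]='y' → 'ly'
i=4: add w[5]='k' → 'lyk'
i=6: add w[7]='e' → 'lyke'
i=8: add w[1]='l' → 'lykel'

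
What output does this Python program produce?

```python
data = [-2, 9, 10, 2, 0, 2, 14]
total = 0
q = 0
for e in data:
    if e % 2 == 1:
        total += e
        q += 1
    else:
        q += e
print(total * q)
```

243

e=-2: not odd; q=-2
e=9: odd, total = 0+9 = 9; q=-1
e=10: not odd; q=9
e=2: not odd; q=11
e=0: not odd; q=11
e=2: not odd; q=13
e=14: not odd; q=27
total*q = 9*27 = 243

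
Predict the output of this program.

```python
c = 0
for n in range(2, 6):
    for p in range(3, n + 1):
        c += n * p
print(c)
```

n=3,p=3: c = 0+9 = 9
n=4,p=3: c = 9+12 = 21
n=4,p=4: c = 21+16 = 37
n=5,p=3: c = 37+15 = 52
n=5,p=4: c = 52+20 = 72
n=5,p=5: c = 72+25 = 97

97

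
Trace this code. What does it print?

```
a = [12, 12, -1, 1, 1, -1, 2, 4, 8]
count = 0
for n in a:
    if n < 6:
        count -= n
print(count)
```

n=12: not <6
n=12: not <6
n=-1: <6, count = 0-(-1) = 1
n=1: <6, count = 1-1 = 0
n=1: <6, count = 0-1 = -1
n=-1: <6, count = (-1)-(-1) = 0
n=2: <6, count = 0-2 = -2
n=4: <6, count = (-2)-4 = -6
n=8: not <6

-6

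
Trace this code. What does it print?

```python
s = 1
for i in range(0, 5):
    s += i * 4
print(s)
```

i=0: s = 1+0*4 = 1
i=1: s = 1+1*4 = 5
i=2: s = 5+2*4 = 13
i=3: s = 13+3*4 = 25
i=4: s = 25+4*4 = 41

41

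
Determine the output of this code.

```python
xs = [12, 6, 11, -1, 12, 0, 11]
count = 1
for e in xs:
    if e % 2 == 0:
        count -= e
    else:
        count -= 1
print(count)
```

-32

e=12: even, count = 1-12 = -11
e=6: even, count = (-11)-6 = -17
e=11: not even, count = (-17)-1 = -18
e=-1: not even, count = (-18)-1 = -19
e=12: even, count = (-19)-12 = -31
e=0: even, count = (-31)-0 = -31
e=11: not even, count = (-31)-1 = -32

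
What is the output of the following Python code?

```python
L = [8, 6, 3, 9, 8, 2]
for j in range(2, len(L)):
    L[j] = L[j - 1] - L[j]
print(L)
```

j=2: L[2] = 6-3 = 3 → [8, 6, 3, 9, 8, 2]
j=3: L[3] = 3-9 = -6 → [8, 6, 3, -6, 8, 2]
j=4: L[4] = (-6)-8 = -14 → [8, 6, 3, -6, -14, 2]
j=5: L[5] = (-14)-2 = -16 → [8, 6, 3, -6, -14, -16]

[8, 6, 3, -6, -14, -16]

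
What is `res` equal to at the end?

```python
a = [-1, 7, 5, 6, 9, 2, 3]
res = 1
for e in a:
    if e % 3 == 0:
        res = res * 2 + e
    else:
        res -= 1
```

27

e=-1: not %3==0, res = 1-1 = 0
e=7: not %3==0, res = 0-1 = -1
e=5: not %3==0, res = (-1)-1 = -2
e=6: %3==0, res = (-2)*2+6 = 2
e=9: %3==0, res = 2*2+9 = 13
e=2: not %3==0, res = 13-1 = 12
e=3: %3==0, res = 12*2+3 = 27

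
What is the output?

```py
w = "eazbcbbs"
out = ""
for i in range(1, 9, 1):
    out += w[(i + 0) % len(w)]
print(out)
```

i=1: add w[1]='a' → 'a'
i=2: add w[2]='z' → 'az'
i=3: add w[3]='b' → 'azb'
i=4: add w[4]='c' → 'azbc'
i=5: add w[5]='b' → 'azbcb'
i=6: add w[6]='b' → 'azbcbb'
i=7: add w[7]='s' → 'azbcbbs'
i=8: add w[0]='e' → 'azbcbbse'

azbcbbse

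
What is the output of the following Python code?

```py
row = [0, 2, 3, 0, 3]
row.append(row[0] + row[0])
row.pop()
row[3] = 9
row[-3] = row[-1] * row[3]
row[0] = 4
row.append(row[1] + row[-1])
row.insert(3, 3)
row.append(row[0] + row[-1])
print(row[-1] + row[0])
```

append row[0]+row[0] = 0+0 = 0 → [0, 2, 3, 0, 3, 0]
pop() removes 0 → [0, 2, 3, 0, 3]
row[3] = 9 → [0, 2, 3, 9, 3]
row[-3] = row[-1]*row[3] = 3*9 = 27 → [0, 2, 27, 9, 3]
row[0] = 4 → [4, 2, 27, 9, 3]
append row[1]+row[-1] = 2+3 = 5 → [4, 2, 27, 9, 3, 5]
insert 3 at 3 → [4, 2, 27, 3, 9, 3, 5]
append row[0]+row[-1] = 4+5 = 9 → [4, 2, 27, 3, 9, 3, 5, 9]
row[-1]+row[0] = 9+4 = 13

13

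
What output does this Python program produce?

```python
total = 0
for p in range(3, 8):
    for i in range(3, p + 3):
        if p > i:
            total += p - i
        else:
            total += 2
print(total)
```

p=3,i=3: not 3>3, total = 0+2 = 2
p=3,i=4: not 3>4, total = 2+2 = 4
p=3,i=5: not 3>5, total = 4+2 = 6
p=4,i=3: 4>3, total = 6+1 = 7
p=4,i=4: not 4>4, total = 7+2 = 9
p=4,i=5: not 4>5, total = 9+2 = 11
p=4,i=6: not 4>6, total = 11+2 = 13
p=5,i=3: 5>3, total = 13+2 = 15
p=5,i=4: 5>4, total = 15+1 = 16
p=5,i=5: not 5>5, total = 16+2 = 18
p=5,i=6: not 5>6, total = 18+2 = 20
p=5,i=7: not 5>7, total = 20+2 = 22
p=6,i=3: 6>3, total = 22+3 = 25
p=6,i=4: 6>4, total = 25+2 = 27
p=6,i=5: 6>5, total = 27+1 = 28
p=6,i=6: not 6>6, total = 28+2 = 30
p=6,i=7: not 6>7, total = 30+2 = 32
p=6,i=8: not 6>8, total = 32+2 = 34
p=7,i=3: 7>3, total = 34+4 = 38
p=7,i=4: 7>4, total = 38+3 = 41
p=7,i=5: 7>5, total = 41+2 = 43
p=7,i=6: 7>6, total = 43+1 = 44
p=7,i=7: not 7>7, total = 44+2 = 46
p=7,i=8: not 7>8, total = 46+2 = 48
p=7,i=9: not 7>9, total = 48+2 = 50

50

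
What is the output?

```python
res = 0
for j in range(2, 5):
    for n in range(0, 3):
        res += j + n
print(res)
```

36

j=2,n=0: res = 0+2 = 2
j=2,n=1: res = 2+3 = 5
j=2,n=2: res = 5+4 = 9
j=3,n=0: res = 9+3 = 12
j=3,n=1: res = 12+4 = 16
j=3,n=2: res = 16+5 = 21
j=4,n=0: res = 21+4 = 25
j=4,n=1: res = 25+5 = 30
j=4,n=2: res = 30+6 = 36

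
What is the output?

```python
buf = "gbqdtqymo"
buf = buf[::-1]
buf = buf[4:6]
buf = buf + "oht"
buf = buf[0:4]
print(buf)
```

reverse → 'omyqtdqbg'
slice [4:6] → 'td'
+ 'oht' → 'tdoht'
slice [0:4] → 'tdoh'

tdoh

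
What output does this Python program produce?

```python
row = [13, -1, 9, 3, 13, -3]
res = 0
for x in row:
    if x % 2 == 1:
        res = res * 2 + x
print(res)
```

x=13: odd, res = 0*2+13 = 13
x=-1: odd, res = 13*2+(-1) = 25
x=9: odd, res = 25*2+9 = 59
x=3: odd, res = 59*2+3 = 121
x=13: odd, res = 121*2+13 = 255
x=-3: odd, res = 255*2+(-3) = 507

507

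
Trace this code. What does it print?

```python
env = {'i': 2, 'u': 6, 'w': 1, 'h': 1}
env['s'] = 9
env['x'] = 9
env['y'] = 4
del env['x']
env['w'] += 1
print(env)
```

env['s'] = 9 → {'i': 2, 'u': 6, 'w': 1, 'h': 1, 's': 9}
env['x'] = 9 → {'i': 2, 'u': 6, 'w': 1, 'h': 1, 's': 9, 'x': 9}
env['y'] = 4 → {'i': 2, 'u': 6, 'w': 1, 'h': 1, 's': 9, 'x': 9, 'y': 4}
del 'x' → {'i': 2, 'u': 6, 'w': 1, 'h': 1, 's': 9, 'y': 4}
env['w'] = 1+1 = 2 → {'i': 2, 'u': 6, 'w': 2, 'h': 1, 's': 9, 'y': 4}

{'i': 2, 'u': 6, 'w': 2, 'h': 1, 's': 9, 'y': 4}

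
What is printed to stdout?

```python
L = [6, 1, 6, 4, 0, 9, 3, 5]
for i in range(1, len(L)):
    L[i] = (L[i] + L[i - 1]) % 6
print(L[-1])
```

i=1: L[1] = (1+6)%6 = 1 → [6, 1, 6, 4, 0, 9, 3, 5]
i=2: L[2] = (6+1)%6 = 1 → [6, 1, 1, 4, 0, 9, 3, 5]
i=3: L[3] = (4+1)%6 = 5 → [6, 1, 1, 5, 0, 9, 3, 5]
i=4: L[4] = (0+5)%6 = 5 → [6, 1, 1, 5, 5, 9, 3, 5]
i=5: L[5] = (9+5)%6 = 2 → [6, 1, 1, 5, 5, 2, 3, 5]
i=6: L[6] = (3+2)%6 = 5 → [6, 1, 1, 5, 5, 2, 5, 5]
i=7: L[7] = (5+5)%6 = 4 → [6, 1, 1, 5, 5, 2, 5, 4]

4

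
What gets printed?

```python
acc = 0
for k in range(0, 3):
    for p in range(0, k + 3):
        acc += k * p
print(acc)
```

k=0,p=0: acc = 0+0 = 0
k=0,p=1: acc = 0+0 = 0
k=0,p=2: acc = 0+0 = 0
k=1,p=0: acc = 0+0 = 0
k=1,p=1: acc = 0+1 = 1
k=1,p=2: acc = 1+2 = 3
k=1,p=3: acc = 3+3 = 6
k=2,p=0: acc = 6+0 = 6
k=2,p=1: acc = 6+2 = 8
k=2,p=2: acc = 8+4 = 12
k=2,p=3: acc = 12+6 = 18
k=2,p=4: acc = 18+8 = 26

26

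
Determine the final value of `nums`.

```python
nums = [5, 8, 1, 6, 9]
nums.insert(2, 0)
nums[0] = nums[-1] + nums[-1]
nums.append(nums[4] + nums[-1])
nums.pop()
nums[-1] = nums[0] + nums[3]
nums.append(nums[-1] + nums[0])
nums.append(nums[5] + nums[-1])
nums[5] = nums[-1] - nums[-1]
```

[18, 8, 0, 1, 6, 0, 37, 56]

insert 0 at 2 → [5, 8, 0, 1, 6, 9]
nums[0] = nums[-1]+nums[-1] = 9+9 = 18 → [18, 8, 0, 1, 6, 9]
append nums[4]+nums[-1] = 6+9 = 15 → [18, 8, 0, 1, 6, 9, 15]
pop() removes 15 → [18, 8, 0, 1, 6, 9]
nums[-1] = nums[0]+nums[3] = 18+1 = 19 → [18, 8, 0, 1, 6, 19]
append nums[-1]+nums[0] = 19+18 = 37 → [18, 8, 0, 1, 6, 19, 37]
append nums[5]+nums[-1] = 19+37 = 56 → [18, 8, 0, 1, 6, 19, 37, 56]
nums[5] = nums[-1]-nums[-1] = 56-56 = 0 → [18, 8, 0, 1, 6, 0, 37, 56]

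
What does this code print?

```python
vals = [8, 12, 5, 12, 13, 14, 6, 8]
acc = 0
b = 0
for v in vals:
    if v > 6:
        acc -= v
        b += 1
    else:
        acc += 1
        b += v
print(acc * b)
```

-1105

v=8: >6, acc = 0-8 = -8; b=1
v=12: >6, acc = (-8)-12 = -20; b=2
v=5: not >6, acc = (-20)+1 = -19; b=7
v=12: >6, acc = (-19)-12 = -31; b=8
v=13: >6, acc = (-31)-13 = -44; b=9
v=14: >6, acc = (-44)-14 = -58; b=10
v=6: not >6, acc = (-58)+1 = -57; b=16
v=8: >6, acc = (-57)-8 = -65; b=17
acc*b = (-65)*17 = -1105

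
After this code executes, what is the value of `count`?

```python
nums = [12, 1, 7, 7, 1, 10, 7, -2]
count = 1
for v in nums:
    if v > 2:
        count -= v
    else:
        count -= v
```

-42

v=12: >2, count = 1-12 = -11
v=1: not >2, count = (-11)-1 = -12
v=7: >2, count = (-12)-7 = -19
v=7: >2, count = (-19)-7 = -26
v=1: not >2, count = (-26)-1 = -27
v=10: >2, count = (-27)-10 = -37
v=7: >2, count = (-37)-7 = -44
v=-2: not >2, count = (-44)-(-2) = -42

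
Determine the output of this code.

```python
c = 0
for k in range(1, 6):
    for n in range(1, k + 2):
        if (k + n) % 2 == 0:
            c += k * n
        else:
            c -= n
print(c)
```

k=1,n=1: even sum, c = 0+1 = 1
k=1,n=2: odd sum, c = 1-2 = -1
k=2,n=1: odd sum, c = (-1)-1 = -2
k=2,n=2: even sum, c = (-2)+4 = 2
k=2,n=3: odd sum, c = 2-3 = -1
k=3,n=1: even sum, c = (-1)+3 = 2
k=3,n=2: odd sum, c = 2-2 = 0
k=3,n=3: even sum, c = 0+9 = 9
k=3,n=4: odd sum, c = 9-4 = 5
k=4,n=1: odd sum, c = 5-1 = 4
k=4,n=2: even sum, c = 4+8 = 12
k=4,n=3: odd sum, c = 12-3 = 9
k=4,n=4: even sum, c = 9+16 = 25
k=4,n=5: odd sum, c = 25-5 = 20
k=5,n=1: even sum, c = 20+5 = 25
k=5,n=2: odd sum, c = 25-2 = 23
k=5,n=3: even sum, c = 23+15 = 38
k=5,n=4: odd sum, c = 38-4 = 34
k=5,n=5: even sum, c = 34+25 = 59
k=5,n=6: odd sum, c = 59-6 = 53

53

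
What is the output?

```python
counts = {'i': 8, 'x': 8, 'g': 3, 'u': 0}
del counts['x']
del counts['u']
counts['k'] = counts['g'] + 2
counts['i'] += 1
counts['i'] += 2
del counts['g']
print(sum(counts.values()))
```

del 'x' → {'i': 8, 'g': 3, 'u': 0}
del 'u' → {'i': 8, 'g': 3}
counts['k'] = counts['g']+2 = 5 → {'i': 8, 'g': 3, 'k': 5}
counts['i'] = 8+1 = 9 → {'i': 9, 'g': 3, 'k': 5}
counts['i'] = 9+2 = 11 → {'i': 11, 'g': 3, 'k': 5}
del 'g' → {'i': 11, 'k': 5}
sum of values = 16

16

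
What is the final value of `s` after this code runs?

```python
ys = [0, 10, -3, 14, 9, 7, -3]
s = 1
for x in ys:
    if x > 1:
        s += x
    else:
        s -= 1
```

x=0: not >1, s = 1-1 = 0
x=10: >1, s = 0+10 = 10
x=-3: not >1, s = 10-1 = 9
x=14: >1, s = 9+14 = 23
x=9: >1, s = 23+9 = 32
x=7: >1, s = 32+7 = 39
x=-3: not >1, s = 39-1 = 38

38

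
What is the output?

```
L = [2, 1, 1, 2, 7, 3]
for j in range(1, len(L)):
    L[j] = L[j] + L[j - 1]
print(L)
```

j=1: L[1] = 1+2 = 3 → [2, 3, 1, 2, 7, 3]
j=2: L[2] = 1+3 = 4 → [2, 3, 4, 2, 7, 3]
j=3: L[3] = 2+4 = 6 → [2, 3, 4, 6, 7, 3]
j=4: L[4] = 7+6 = 13 → [2, 3, 4, 6, 13, 3]
j=5: L[5] = 3+13 = 16 → [2, 3, 4, 6, 13, 16]

[2, 3, 4, 6, 13, 16]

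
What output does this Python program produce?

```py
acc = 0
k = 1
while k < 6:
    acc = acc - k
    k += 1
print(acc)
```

-15

k=1: acc = 0-1 = -1
k=2: acc = (-1)-2 = -3
k=3: acc = (-3)-3 = -6
k=4: acc = (-6)-4 = -10
k=5: acc = (-10)-5 = -15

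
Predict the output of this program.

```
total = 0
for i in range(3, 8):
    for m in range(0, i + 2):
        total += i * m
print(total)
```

i=3,m=0: total = 0+0 = 0
i=3,m=1: total = 0+3 = 3
i=3,m=2: total = 3+6 = 9
i=3,m=3: total = 9+9 = 18
i=3,m=4: total = 18+12 = 30
i=4,m=0: total = 30+0 = 30
i=4,m=1: total = 30+4 = 34
i=4,m=2: total = 34+8 = 42
i=4,m=3: total = 42+12 = 54
i=4,m=4: total = 54+16 = 70
i=4,m=5: total = 70+20 = 90
i=5,m=0: total = 90+0 = 90
i=5,m=1: total = 90+5 = 95
i=5,m=2: total = 95+10 = 105
i=5,m=3: total = 105+15 = 120
i=5,m=4: total = 120+20 = 140
i=5,m=5: total = 140+25 = 165
i=5,m=6: total = 165+30 = 195
i=6,m=0: total = 195+0 = 195
i=6,m=1: total = 195+6 = 201
i=6,m=2: total = 201+12 = 213
i=6,m=3: total = 213+18 = 231
i=6,m=4: total = 231+24 = 255
i=6,m=5: total = 255+30 = 285
i=6,m=6: total = 285+36 = 321
i=6,m=7: total = 321+42 = 363
i=7,m=0: total = 363+0 = 363
i=7,m=1: total = 363+7 = 370
i=7,m=2: total = 370+14 = 384
i=7,m=3: total = 384+21 = 405
i=7,m=4: total = 405+28 = 433
i=7,m=5: total = 433+35 = 468
i=7,m=6: total = 468+42 = 510
i=7,m=7: total = 510+49 = 559
i=7,m=8: total = 559+56 = 615

615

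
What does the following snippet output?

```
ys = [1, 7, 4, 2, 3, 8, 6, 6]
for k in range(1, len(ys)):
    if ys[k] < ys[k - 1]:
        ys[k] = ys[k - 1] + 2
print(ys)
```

k=1: 7>=1, unchanged → [1, 7, 4, 2, 3, 8, 6, 6]
k=2: 4<7, ys[2] = 7+2 = 9 → [1, 7, 9, 2, 3, 8, 6, 6]
k=3: 2<9, ys[3] = 9+2 = 11 → [1, 7, 9, 11, 3, 8, 6, 6]
k=4: 3<11, ys[4] = 11+2 = 13 → [1, 7, 9, 11, 13, 8, 6, 6]
k=5: 8<13, ys[5] = 13+2 = 15 → [1, 7, 9, 11, 13, 15, 6, 6]
k=6: 6<15, ys[6] = 15+2 = 17 → [1, 7, 9, 11, 13, 15, 17, 6]
k=7: 6<17, ys[7] = 17+2 = 19 → [1, 7, 9, 11, 13, 15, 17, 19]

[1, 7, 9, 11, 13, 15, 17, 19]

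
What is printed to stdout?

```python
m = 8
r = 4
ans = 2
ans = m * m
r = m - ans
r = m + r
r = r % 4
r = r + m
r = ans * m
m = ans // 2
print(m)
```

ans = 8*8 = 64
r = 8-64 = -56
r = 8+(-56) = -48
r = (-48)%4 = 0
r = 0+8 = 8
r = 64*8 = 512
m = 64//2 = 32

32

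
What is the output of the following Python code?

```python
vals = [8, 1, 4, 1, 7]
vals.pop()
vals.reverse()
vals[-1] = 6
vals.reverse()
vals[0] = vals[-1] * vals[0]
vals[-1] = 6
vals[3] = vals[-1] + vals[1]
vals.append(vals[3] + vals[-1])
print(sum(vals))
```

32

pop() removes 7 → [8, 1, 4, 1]
reverse → [1, 4, 1, 8]
vals[-1] = 6 → [1, 4, 1, 6]
reverse → [6, 1, 4, 1]
vals[0] = vals[-1]*vals[0] = 1*6 = 6 → [6, 1, 4, 1]
vals[-1] = 6 → [6, 1, 4, 6]
vals[3] = vals[-1]+vals[1] = 6+1 = 7 → [6, 1, 4, 7]
append vals[3]+vals[-1] = 7+7 = 14 → [6, 1, 4, 7, 14]
sum = 32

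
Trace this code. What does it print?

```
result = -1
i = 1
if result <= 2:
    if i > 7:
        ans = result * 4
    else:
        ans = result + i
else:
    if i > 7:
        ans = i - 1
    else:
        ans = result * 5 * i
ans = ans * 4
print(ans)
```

result=-1, i=1
result <= 2 is True; i > 7 is False
→ ans = result + i = 0
ans = 0*4 = 0

0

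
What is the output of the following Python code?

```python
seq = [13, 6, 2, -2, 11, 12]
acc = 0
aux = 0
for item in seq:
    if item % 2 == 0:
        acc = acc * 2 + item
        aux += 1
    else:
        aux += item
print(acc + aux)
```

item=13: not even; aux=13
item=6: even, acc = 0*2+6 = 6; aux=14
item=2: even, acc = 6*2+2 = 14; aux=15
item=-2: even, acc = 14*2+(-2) = 26; aux=16
item=11: not even; aux=27
item=12: even, acc = 26*2+12 = 64; aux=28
acc+aux = 64+28 = 92

92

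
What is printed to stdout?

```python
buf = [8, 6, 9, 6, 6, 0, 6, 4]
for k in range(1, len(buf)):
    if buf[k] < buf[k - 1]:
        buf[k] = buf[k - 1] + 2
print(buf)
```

k=1: 6<8, buf[1] = 8+2 = 10 → [8, 10, 9, 6, 6, 0, 6, 4]
k=2: 9<10, buf[2] = 10+2 = 12 → [8, 10, 12, 6, 6, 0, 6, 4]
k=3: 6<12, buf[3] = 12+2 = 14 → [8, 10, 12, 14, 6, 0, 6, 4]
k=4: 6<14, buf[4] = 14+2 = 16 → [8, 10, 12, 14, 16, 0, 6, 4]
k=5: 0<16, buf[5] = 16+2 = 18 → [8, 10, 12, 14, 16, 18, 6, 4]
k=6: 6<18, buf[6] = 18+2 = 20 → [8, 10, 12, 14, 16, 18, 20, 4]
k=7: 4<20, buf[7] = 20+2 = 22 → [8, 10, 12, 14, 16, 18, 20, 22]

[8, 10, 12, 14, 16, 18, 20, 22]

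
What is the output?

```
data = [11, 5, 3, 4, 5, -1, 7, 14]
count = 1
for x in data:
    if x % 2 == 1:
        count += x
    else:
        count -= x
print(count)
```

13

x=11: odd, count = 1+11 = 12
x=5: odd, count = 12+5 = 17
x=3: odd, count = 17+3 = 20
x=4: not odd, count = 20-4 = 16
x=5: odd, count = 16+5 = 21
x=-1: odd, count = 21+(-1) = 20
x=7: odd, count = 20+7 = 27
x=14: not odd, count = 27-14 = 13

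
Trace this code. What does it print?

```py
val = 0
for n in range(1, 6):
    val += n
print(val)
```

n=1: val = 0+1 = 1
n=2: val = 1+2 = 3
n=3: val = 3+3 = 6
n=4: val = 6+4 = 10
n=5: val = 10+5 = 15

15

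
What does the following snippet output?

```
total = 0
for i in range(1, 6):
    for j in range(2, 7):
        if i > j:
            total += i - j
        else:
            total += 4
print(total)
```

i=1,j=2: not 1>2, total = 0+4 = 4
i=1,j=3: not 1>3, total = 4+4 = 8
i=1,j=4: not 1>4, total = 8+4 = 12
i=1,j=5: not 1>5, total = 12+4 = 16
i=1,j=6: not 1>6, total = 16+4 = 20
i=2,j=2: not 2>2, total = 20+4 = 24
i=2,j=3: not 2>3, total = 24+4 = 28
i=2,j=4: not 2>4, total = 28+4 = 32
i=2,j=5: not 2>5, total = 32+4 = 36
i=2,j=6: not 2>6, total = 36+4 = 40
i=3,j=2: 3>2, total = 40+1 = 41
i=3,j=3: not 3>3, total = 41+4 = 45
i=3,j=4: not 3>4, total = 45+4 = 49
i=3,j=5: not 3>5, total = 49+4 = 53
i=3,j=6: not 3>6, total = 53+4 = 57
i=4,j=2: 4>2, total = 57+2 = 59
i=4,j=3: 4>3, total = 59+1 = 60
i=4,j=4: not 4>4, total = 60+4 = 64
i=4,j=5: not 4>5, total = 64+4 = 68
i=4,j=6: not 4>6, total = 68+4 = 72
i=5,j=2: 5>2, total = 72+3 = 75
i=5,j=3: 5>3, total = 75+2 = 77
i=5,j=4: 5>4, total = 77+1 = 78
i=5,j=5: not 5>5, total = 78+4 = 82
i=5,j=6: not 5>6, total = 82+4 = 86

86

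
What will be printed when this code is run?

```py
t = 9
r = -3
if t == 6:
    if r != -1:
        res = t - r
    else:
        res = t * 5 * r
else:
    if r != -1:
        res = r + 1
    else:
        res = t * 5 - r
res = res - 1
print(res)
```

t=9, r=-3
t == 6 is False; r != -1 is True
→ res = r + 1 = -2
res = (-2)-1 = -3

-3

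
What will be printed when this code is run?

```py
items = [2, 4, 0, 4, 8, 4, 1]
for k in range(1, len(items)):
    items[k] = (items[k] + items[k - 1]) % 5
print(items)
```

k=1: items[1] = (4+2)%5 = 1 → [2, 1, 0, 4, 8, 4, 1]
k=2: items[2] = (0+1)%5 = 1 → [2, 1, 1, 4, 8, 4, 1]
k=3: items[3] = (4+1)%5 = 0 → [2, 1, 1, 0, 8, 4, 1]
k=4: items[4] = (8+0)%5 = 3 → [2, 1, 1, 0, 3, 4, 1]
k=5: items[5] = (4+3)%5 = 2 → [2, 1, 1, 0, 3, 2, 1]
k=6: items[6] = (1+2)%5 = 3 → [2, 1, 1, 0, 3, 2, 3]

[2, 1, 1, 0, 3, 2, 3]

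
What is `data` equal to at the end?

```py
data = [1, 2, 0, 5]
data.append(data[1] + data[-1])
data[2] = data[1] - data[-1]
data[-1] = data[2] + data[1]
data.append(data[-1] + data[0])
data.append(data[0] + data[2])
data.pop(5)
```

append data[1]+data[-1] = 2+5 = 7 → [1, 2, 0, 5, 7]
data[2] = data[1]-data[-1] = 2-7 = -5 → [1, 2, -5, 5, 7]
data[-1] = data[2]+data[1] = (-5)+2 = -3 → [1, 2, -5, 5, -3]
append data[-1]+data[0] = (-3)+1 = -2 → [1, 2, -5, 5, -3, -2]
append data[0]+data[2] = 1+(-5) = -4 → [1, 2, -5, 5, -3, -2, -4]
pop(5) removes -2 → [1, 2, -5, 5, -3, -4]

[1, 2, -5, 5, -3, -4]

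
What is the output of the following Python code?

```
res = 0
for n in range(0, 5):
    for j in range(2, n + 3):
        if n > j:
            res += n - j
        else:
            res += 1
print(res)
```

16

n=0,j=2: not 0>2, res = 0+1 = 1
n=1,j=2: not 1>2, res = 1+1 = 2
n=1,j=3: not 1>3, res = 2+1 = 3
n=2,j=2: not 2>2, res = 3+1 = 4
n=2,j=3: not 2>3, res = 4+1 = 5
n=2,j=4: not 2>4, res = 5+1 = 6
n=3,j=2: 3>2, res = 6+1 = 7
n=3,j=3: not 3>3, res = 7+1 = 8
n=3,j=4: not 3>4, res = 8+1 = 9
n=3,j=5: not 3>5, res = 9+1 = 10
n=4,j=2: 4>2, res = 10+2 = 12
n=4,j=3: 4>3, res = 12+1 = 13
n=4,j=4: not 4>4, res = 13+1 = 14
n=4,j=5: not 4>5, res = 14+1 = 15
n=4,j=6: not 4>6, res = 15+1 = 16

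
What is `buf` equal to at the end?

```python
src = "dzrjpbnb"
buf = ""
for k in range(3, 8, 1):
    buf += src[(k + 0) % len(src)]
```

'jpbnb'

k=3: add src[3]='j' → 'j'
k=4: add src[4]='p' → 'jp'
k=5: add src[5]='b' → 'jpb'
k=6: add src[6]='n' → 'jpbn'
k=7: add src[7]='b' → 'jpbnb'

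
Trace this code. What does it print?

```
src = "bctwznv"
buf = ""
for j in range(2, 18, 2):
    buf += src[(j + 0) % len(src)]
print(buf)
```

tzvcwnbt

j=2: add src[2]='t' → 't'
j=4: add src[4]='z' → 'tz'
j=6: add src[6]='v' → 'tzv'
j=8: add src[1]='c' → 'tzvc'
j=10: add src[3]='w' → 'tzvcw'
j=12: add src[5]='n' → 'tzvcwn'
j=14: add src[0]='b' → 'tzvcwnb'
j=16: add src[2]='t' → 'tzvcwnbt'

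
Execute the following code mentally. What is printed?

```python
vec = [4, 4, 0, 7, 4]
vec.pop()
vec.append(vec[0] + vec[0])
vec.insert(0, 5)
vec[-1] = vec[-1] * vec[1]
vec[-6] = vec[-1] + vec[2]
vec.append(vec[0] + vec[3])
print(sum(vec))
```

119

pop() removes 4 → [4, 4, 0, 7]
append vec[0]+vec[0] = 4+4 = 8 → [4, 4, 0, 7, 8]
insert 5 at 0 → [5, 4, 4, 0, 7, 8]
vec[-1] = vec[-1]*vec[1] = 8*4 = 32 → [5, 4, 4, 0, 7, 32]
vec[-6] = vec[-1]+vec[2] = 32+4 = 36 → [36, 4, 4, 0, 7, 32]
append vec[0]+vec[3] = 36+0 = 36 → [36, 4, 4, 0, 7, 32, 36]
sum = 119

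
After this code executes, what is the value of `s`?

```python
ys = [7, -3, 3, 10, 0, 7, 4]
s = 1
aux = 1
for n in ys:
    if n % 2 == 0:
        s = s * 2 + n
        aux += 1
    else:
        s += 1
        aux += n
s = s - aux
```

n=7: not even, s = 1+1 = 2; aux=8
n=-3: not even, s = 2+1 = 3; aux=5
n=3: not even, s = 3+1 = 4; aux=8
n=10: even, s = 4*2+10 = 18; aux=9
n=0: even, s = 18*2+0 = 36; aux=10
n=7: not even, s = 36+1 = 37; aux=17
n=4: even, s = 37*2+4 = 78; aux=18
s-aux = 78-18 = 60

60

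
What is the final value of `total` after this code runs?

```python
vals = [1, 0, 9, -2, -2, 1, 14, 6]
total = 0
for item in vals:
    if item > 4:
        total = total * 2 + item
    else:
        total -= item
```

item=1: not >4, total = 0-1 = -1
item=0: not >4, total = (-1)-0 = -1
item=9: >4, total = (-1)*2+9 = 7
item=-2: not >4, total = 7-(-2) = 9
item=-2: not >4, total = 9-(-2) = 11
item=1: not >4, total = 11-1 = 10
item=14: >4, total = 10*2+14 = 34
item=6: >4, total = 34*2+6 = 74

74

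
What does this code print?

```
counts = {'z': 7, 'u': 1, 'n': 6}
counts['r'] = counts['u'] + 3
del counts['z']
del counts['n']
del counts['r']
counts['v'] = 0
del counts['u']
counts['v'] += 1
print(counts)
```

{'v': 1}

counts['r'] = counts['u']+3 = 4 → {'z': 7, 'u': 1, 'n': 6, 'r': 4}
del 'z' → {'u': 1, 'n': 6, 'r': 4}
del 'n' → {'u': 1, 'r': 4}
del 'r' → {'u': 1}
counts['v'] = 0 → {'u': 1, 'v': 0}
del 'u' → {'v': 0}
counts['v'] = 0+1 = 1 → {'v': 1}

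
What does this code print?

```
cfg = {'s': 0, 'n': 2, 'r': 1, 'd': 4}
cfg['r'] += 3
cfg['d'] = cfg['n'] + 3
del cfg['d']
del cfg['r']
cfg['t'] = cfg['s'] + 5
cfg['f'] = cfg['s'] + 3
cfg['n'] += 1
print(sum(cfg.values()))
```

11

cfg['r'] = 1+3 = 4 → {'s': 0, 'n': 2, 'r': 4, 'd': 4}
cfg['d'] = cfg['n']+3 = 5 → {'s': 0, 'n': 2, 'r': 4, 'd': 5}
del 'd' → {'s': 0, 'n': 2, 'r': 4}
del 'r' → {'s': 0, 'n': 2}
cfg['t'] = cfg['s']+5 = 5 → {'s': 0, 'n': 2, 't': 5}
cfg['f'] = cfg['s']+3 = 3 → {'s': 0, 'n': 2, 't': 5, 'f': 3}
cfg['n'] = 2+1 = 3 → {'s': 0, 'n': 3, 't': 5, 'f': 3}
sum of values = 11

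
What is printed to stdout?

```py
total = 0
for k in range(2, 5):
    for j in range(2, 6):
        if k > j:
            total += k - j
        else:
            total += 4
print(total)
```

40

k=2,j=2: not 2>2, total = 0+4 = 4
k=2,j=3: not 2>3, total = 4+4 = 8
k=2,j=4: not 2>4, total = 8+4 = 12
k=2,j=5: not 2>5, total = 12+4 = 16
k=3,j=2: 3>2, total = 16+1 = 17
k=3,j=3: not 3>3, total = 17+4 = 21
k=3,j=4: not 3>4, total = 21+4 = 25
k=3,j=5: not 3>5, total = 25+4 = 29
k=4,j=2: 4>2, total = 29+2 = 31
k=4,j=3: 4>3, total = 31+1 = 32
k=4,j=4: not 4>4, total = 32+4 = 36
k=4,j=5: not 4>5, total = 36+4 = 40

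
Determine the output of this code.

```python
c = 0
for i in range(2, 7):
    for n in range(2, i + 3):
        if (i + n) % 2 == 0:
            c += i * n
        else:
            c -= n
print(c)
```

i=2,n=2: even sum, c = 0+4 = 4
i=2,n=3: odd sum, c = 4-3 = 1
i=2,n=4: even sum, c = 1+8 = 9
i=3,n=2: odd sum, c = 9-2 = 7
i=3,n=3: even sum, c = 7+9 = 16
i=3,n=4: odd sum, c = 16-4 = 12
i=3,n=5: even sum, c = 12+15 = 27
i=4,n=2: even sum, c = 27+8 = 35
i=4,n=3: odd sum, c = 35-3 = 32
i=4,n=4: even sum, c = 32+16 = 48
i=4,n=5: odd sum, c = 48-5 = 43
i=4,n=6: even sum, c = 43+24 = 67
i=5,n=2: odd sum, c = 67-2 = 65
i=5,n=3: even sum, c = 65+15 = 80
i=5,n=4: odd sum, c = 80-4 = 76
i=5,n=5: even sum, c = 76+25 = 101
i=5,n=6: odd sum, c = 101-6 = 95
i=5,n=7: even sum, c = 95+35 = 130
i=6,n=2: even sum, c = 130+12 = 142
i=6,n=3: odd sum, c = 142-3 = 139
i=6,n=4: even sum, c = 139+24 = 163
i=6,n=5: odd sum, c = 163-5 = 158
i=6,n=6: even sum, c = 158+36 = 194
i=6,n=7: odd sum, c = 194-7 = 187
i=6,n=8: even sum, c = 187+48 = 235

235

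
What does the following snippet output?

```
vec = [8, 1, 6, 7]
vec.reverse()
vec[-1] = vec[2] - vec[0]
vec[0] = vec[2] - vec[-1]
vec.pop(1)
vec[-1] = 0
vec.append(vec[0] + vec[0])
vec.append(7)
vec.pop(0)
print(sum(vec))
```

reverse → [7, 6, 1, 8]
vec[-1] = vec[2]-vec[0] = 1-7 = -6 → [7, 6, 1, -6]
vec[0] = vec[2]-vec[-1] = 1-(-6) = 7 → [7, 6, 1, -6]
pop(1) removes 6 → [7, 1, -6]
vec[-1] = 0 → [7, 1, 0]
append vec[0]+vec[0] = 7+7 = 14 → [7, 1, 0, 14]
append 7 → [7, 1, 0, 14, 7]
pop(0) removes 7 → [1, 0, 14, 7]
sum = 22

22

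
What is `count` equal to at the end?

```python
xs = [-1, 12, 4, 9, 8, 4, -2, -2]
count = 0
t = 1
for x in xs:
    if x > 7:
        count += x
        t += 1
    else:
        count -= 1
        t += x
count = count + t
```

31

x=-1: not >7, count = 0-1 = -1; t=0
x=12: >7, count = (-1)+12 = 11; t=1
x=4: not >7, count = 11-1 = 10; t=5
x=9: >7, count = 10+9 = 19; t=6
x=8: >7, count = 19+8 = 27; t=7
x=4: not >7, count = 27-1 = 26; t=11
x=-2: not >7, count = 26-1 = 25; t=9
x=-2: not >7, count = 25-1 = 24; t=7
count+t = 24+7 = 31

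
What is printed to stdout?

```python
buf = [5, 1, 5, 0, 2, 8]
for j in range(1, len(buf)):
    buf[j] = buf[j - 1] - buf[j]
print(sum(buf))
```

j=1: buf[1] = 5-1 = 4 → [5, 4, 5, 0, 2, 8]
j=2: buf[2] = 4-5 = -1 → [5, 4, -1, 0, 2, 8]
j=3: buf[3] = (-1)-0 = -1 → [5, 4, -1, -1, 2, 8]
j=4: buf[4] = (-1)-2 = -3 → [5, 4, -1, -1, -3, 8]
j=5: buf[5] = (-3)-8 = -11 → [5, 4, -1, -1, -3, -11]
sum = -7

-7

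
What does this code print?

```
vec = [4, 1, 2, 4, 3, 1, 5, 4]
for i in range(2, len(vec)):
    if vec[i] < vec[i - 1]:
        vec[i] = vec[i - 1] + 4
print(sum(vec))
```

i=2: 2>=1, unchanged → [4, 1, 2, 4, 3, 1, 5, 4]
i=3: 4>=2, unchanged → [4, 1, 2, 4, 3, 1, 5, 4]
i=4: 3<4, vec[4] = 4+4 = 8 → [4, 1, 2, 4, 8, 1, 5, 4]
i=5: 1<8, vec[5] = 8+4 = 12 → [4, 1, 2, 4, 8, 12, 5, 4]
i=6: 5<12, vec[6] = 12+4 = 16 → [4, 1, 2, 4, 8, 12, 16, 4]
i=7: 4<16, vec[7] = 16+4 = 20 → [4, 1, 2, 4, 8, 12, 16, 20]
sum = 67

67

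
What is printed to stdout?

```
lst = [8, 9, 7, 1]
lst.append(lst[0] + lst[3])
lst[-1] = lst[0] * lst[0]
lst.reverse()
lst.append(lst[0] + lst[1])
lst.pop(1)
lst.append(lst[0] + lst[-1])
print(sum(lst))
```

282

append lst[0]+lst[3] = 8+1 = 9 → [8, 9, 7, 1, 9]
lst[-1] = lst[0]*lst[0] = 8*8 = 64 → [8, 9, 7, 1, 64]
reverse → [64, 1, 7, 9, 8]
append lst[0]+lst[1] = 64+1 = 65 → [64, 1, 7, 9, 8, 65]
pop(1) removes 1 → [64, 7, 9, 8, 65]
append lst[0]+lst[-1] = 64+65 = 129 → [64, 7, 9, 8, 65, 129]
sum = 282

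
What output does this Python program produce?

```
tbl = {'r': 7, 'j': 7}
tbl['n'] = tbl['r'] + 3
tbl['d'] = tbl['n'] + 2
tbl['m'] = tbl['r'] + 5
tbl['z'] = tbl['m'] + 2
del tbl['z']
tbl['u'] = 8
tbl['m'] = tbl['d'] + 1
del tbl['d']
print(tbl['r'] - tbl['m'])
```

tbl['n'] = tbl['r']+3 = 10 → {'r': 7, 'j': 7, 'n': 10}
tbl['d'] = tbl['n']+2 = 12 → {'r': 7, 'j': 7, 'n': 10, 'd': 12}
tbl['m'] = tbl['r']+5 = 12 → {'r': 7, 'j': 7, 'n': 10, 'd': 12, 'm': 12}
tbl['z'] = tbl['m']+2 = 14 → {'r': 7, 'j': 7, 'n': 10, 'd': 12, 'm': 12, 'z': 14}
del 'z' → {'r': 7, 'j': 7, 'n': 10, 'd': 12, 'm': 12}
tbl['u'] = 8 → {'r': 7, 'j': 7, 'n': 10, 'd': 12, 'm': 12, 'u': 8}
tbl['m'] = tbl['d']+1 = 13 → {'r': 7, 'j': 7, 'n': 10, 'd': 12, 'm': 13, 'u': 8}
del 'd' → {'r': 7, 'j': 7, 'n': 10, 'm': 13, 'u': 8}
tbl['r']-tbl['m'] = 7-13 = -6

-6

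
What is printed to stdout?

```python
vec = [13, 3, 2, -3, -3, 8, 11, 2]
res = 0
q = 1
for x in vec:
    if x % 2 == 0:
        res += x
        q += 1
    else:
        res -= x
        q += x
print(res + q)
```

16

x=13: not even, res = 0-13 = -13; q=14
x=3: not even, res = (-13)-3 = -16; q=17
x=2: even, res = (-16)+2 = -14; q=18
x=-3: not even, res = (-14)-(-3) = -11; q=15
x=-3: not even, res = (-11)-(-3) = -8; q=12
x=8: even, res = (-8)+8 = 0; q=13
x=11: not even, res = 0-11 = -11; q=24
x=2: even, res = (-11)+2 = -9; q=25
res+q = (-9)+25 = 16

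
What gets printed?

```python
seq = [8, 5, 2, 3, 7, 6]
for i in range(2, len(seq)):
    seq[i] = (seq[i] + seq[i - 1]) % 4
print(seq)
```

[8, 5, 3, 2, 1, 3]

i=2: seq[2] = (2+5)%4 = 3 → [8, 5, 3, 3, 7, 6]
i=3: seq[3] = (3+3)%4 = 2 → [8, 5, 3, 2, 7, 6]
i=4: seq[4] = (7+2)%4 = 1 → [8, 5, 3, 2, 1, 6]
i=5: seq[5] = (6+1)%4 = 3 → [8, 5, 3, 2, 1, 3]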